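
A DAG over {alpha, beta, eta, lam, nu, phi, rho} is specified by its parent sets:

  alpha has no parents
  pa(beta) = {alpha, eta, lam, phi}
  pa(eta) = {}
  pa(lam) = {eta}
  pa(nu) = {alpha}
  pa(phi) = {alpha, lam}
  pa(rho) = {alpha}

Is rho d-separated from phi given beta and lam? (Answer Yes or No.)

Enumerating the 4 paths from rho to phi and testing each for blocking by {beta, lam}:
  1. rho ← alpha → phi — alpha:fork[open] ⇒ active
  2. rho ← alpha → beta ← phi — alpha:fork[open]; beta:collider[open] ⇒ active
  3. rho ← alpha → beta ← eta → lam → phi — alpha:fork[open]; beta:collider[open]; eta:fork[open]; lam:chain[blocks] ⇒ blocked
  4. rho ← alpha → beta ← lam → phi — alpha:fork[open]; beta:collider[open]; lam:fork[blocks] ⇒ blocked
Because an active path exists, rho and phi are not d-separated.

No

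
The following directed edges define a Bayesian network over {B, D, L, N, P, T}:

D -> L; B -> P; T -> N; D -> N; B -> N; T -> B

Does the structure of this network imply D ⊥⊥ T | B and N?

There are 2 undirected paths between D and T; checking each against the conditioning set {B, N}:
  1. D → N ← T — N:collider[open] ⇒ active
  2. D → N ← B ← T — N:collider[open]; B:chain[blocks] ⇒ blocked
Because an active path exists, D and T are not d-separated.

No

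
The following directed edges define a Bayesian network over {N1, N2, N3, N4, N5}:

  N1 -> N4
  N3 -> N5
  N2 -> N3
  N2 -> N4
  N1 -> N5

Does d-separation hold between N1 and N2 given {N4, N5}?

We examine all 2 paths between N1 and N2:
Path 1: N1 → N4 ← N2
  N4 is a collider and N4 is conditioned on, which opens it — no node blocks this path, so it is active.
Path 2: N1 → N5 ← N3 ← N2
  N5 is a collider and N5 is conditioned on, which opens it; N3 is a chain and N3 is not conditioned on — no node blocks this path, so it is active.
Because an active path exists, N1 and N2 are not d-separated.

No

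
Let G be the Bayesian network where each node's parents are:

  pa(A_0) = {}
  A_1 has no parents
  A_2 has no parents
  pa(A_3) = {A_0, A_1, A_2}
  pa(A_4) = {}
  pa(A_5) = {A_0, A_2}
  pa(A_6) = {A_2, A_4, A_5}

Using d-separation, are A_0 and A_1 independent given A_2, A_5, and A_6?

Yes

3 paths connect A_0 and A_1; each must be blocked for d-separation to hold:
  1. A_0 → A_5 → A_6 ← A_2 → A_3 ← A_1 — A_5:chain[blocks]; A_6:collider[open]; A_2:fork[blocks]; A_3:collider[blocks] ⇒ blocked
  2. A_0 → A_5 ← A_2 → A_3 ← A_1 — A_5:collider[open]; A_2:fork[blocks]; A_3:collider[blocks] ⇒ blocked
  3. A_0 → A_3 ← A_1 — A_3:collider[blocks] ⇒ blocked
Since every path is blocked, d-separation holds.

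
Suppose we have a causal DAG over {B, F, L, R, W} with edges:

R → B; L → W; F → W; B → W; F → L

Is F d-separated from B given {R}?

We examine all 2 paths between F and B:
  1. F → L → W ← B — L:chain[open]; W:collider[blocks] ⇒ blocked
  2. F → W ← B — W:collider[blocks] ⇒ blocked
Since every path is blocked, d-separation holds.

Yes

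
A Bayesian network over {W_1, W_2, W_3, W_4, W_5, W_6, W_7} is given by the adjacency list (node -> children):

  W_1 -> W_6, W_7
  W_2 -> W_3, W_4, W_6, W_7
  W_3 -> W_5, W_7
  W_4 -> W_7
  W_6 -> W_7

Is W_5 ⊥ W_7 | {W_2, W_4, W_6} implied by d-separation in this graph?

5 paths connect W_5 and W_7; each must be blocked for d-separation to hold:
  1. W_5 ← W_3 ← W_2 → W_6 → W_7 — W_3:chain[open]; W_2:fork[blocks]; W_6:chain[blocks] ⇒ blocked
  2. W_5 ← W_3 ← W_2 → W_6 ← W_1 → W_7 — W_3:chain[open]; W_2:fork[blocks]; W_6:collider[open]; W_1:fork[open] ⇒ blocked
  3. W_5 ← W_3 ← W_2 → W_4 → W_7 — W_3:chain[open]; W_2:fork[blocks]; W_4:chain[blocks] ⇒ blocked
  4. W_5 ← W_3 ← W_2 → W_7 — W_3:chain[open]; W_2:fork[blocks] ⇒ blocked
  5. W_5 ← W_3 → W_7 — W_3:fork[open] ⇒ active
At least one path is unblocked, so d-separation fails.

No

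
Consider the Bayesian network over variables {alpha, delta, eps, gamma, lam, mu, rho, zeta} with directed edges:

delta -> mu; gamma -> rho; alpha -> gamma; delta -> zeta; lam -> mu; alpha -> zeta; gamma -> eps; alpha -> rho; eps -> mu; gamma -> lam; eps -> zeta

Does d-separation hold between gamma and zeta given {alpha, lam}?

No

6 paths connect gamma and zeta; each must be blocked for d-separation to hold:
Path 1: gamma ← alpha → zeta
  alpha is a fork here and alpha is conditioned on, so the path is blocked at alpha.
Path 2: gamma → rho ← alpha → zeta
  rho is a collider here and neither rho nor any of its descendants is conditioned on, so the collider stays closed — the path is blocked at rho.
Path 3: gamma → lam → mu ← delta → zeta
  lam is a chain here and lam is conditioned on, so the path is blocked at lam.
Path 4: gamma → lam → mu ← eps → zeta
  lam is a chain here and lam is conditioned on, so the path is blocked at lam.
Path 5: gamma → eps → zeta
  eps is a chain and eps is not conditioned on — no node blocks this path, so it is active.
Path 6: gamma → eps → mu ← delta → zeta
  mu is a collider here and neither mu nor any of its descendants is conditioned on, so the collider stays closed — the path is blocked at mu.
Because an active path exists, gamma and zeta are not d-separated.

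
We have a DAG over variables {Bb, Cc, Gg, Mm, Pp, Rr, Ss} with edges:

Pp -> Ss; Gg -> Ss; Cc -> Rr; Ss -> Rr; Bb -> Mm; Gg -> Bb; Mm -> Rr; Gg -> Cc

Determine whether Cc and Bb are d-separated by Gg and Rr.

No

4 paths connect Cc and Bb; each must be blocked for d-separation to hold:
Path 1: Cc → Rr ← Ss ← Gg → Bb
  Gg is a fork here and Gg is conditioned on, so the path is blocked at Gg.
Path 2: Cc → Rr ← Mm ← Bb
  Rr is a collider and Rr is conditioned on, which opens it; Mm is a chain and Mm is not conditioned on — no node blocks this path, so it is active.
Path 3: Cc ← Gg → Ss → Rr ← Mm ← Bb
  Gg is a fork here and Gg is conditioned on, so the path is blocked at Gg.
Path 4: Cc ← Gg → Bb
  Gg is a fork here and Gg is conditioned on, so the path is blocked at Gg.
Because an active path exists, Cc and Bb are not d-separated.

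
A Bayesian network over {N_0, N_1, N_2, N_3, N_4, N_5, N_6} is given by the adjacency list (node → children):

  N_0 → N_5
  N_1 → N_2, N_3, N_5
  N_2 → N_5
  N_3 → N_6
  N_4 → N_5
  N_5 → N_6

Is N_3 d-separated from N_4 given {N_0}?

Yes

Enumerating the 3 paths from N_3 to N_4 and testing each for blocking by {N_0}:
Path 1: N_3 ← N_1 → N_2 → N_5 ← N_4
  N_5 is a collider here and neither N_5 nor any of its descendants is conditioned on, so the collider stays closed — the path is blocked at N_5.
Path 2: N_3 ← N_1 → N_5 ← N_4
  N_5 is a collider here and neither N_5 nor any of its descendants is conditioned on, so the collider stays closed — the path is blocked at N_5.
Path 3: N_3 → N_6 ← N_5 ← N_4
  N_6 is a collider here and neither N_6 nor any of its descendants is conditioned on, so the collider stays closed — the path is blocked at N_6.
Since every path is blocked, d-separation holds.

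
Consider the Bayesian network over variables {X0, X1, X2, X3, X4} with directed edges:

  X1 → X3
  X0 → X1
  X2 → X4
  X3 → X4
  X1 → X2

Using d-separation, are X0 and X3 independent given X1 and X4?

Yes

2 paths connect X0 and X3; each must be blocked for d-separation to hold:
Path 1: X0 → X1 → X2 → X4 ← X3
  X1 is a chain here and X1 is conditioned on, so the path is blocked at X1.
Path 2: X0 → X1 → X3
  X1 is a chain here and X1 is conditioned on, so the path is blocked at X1.
Since every path is blocked, d-separation holds.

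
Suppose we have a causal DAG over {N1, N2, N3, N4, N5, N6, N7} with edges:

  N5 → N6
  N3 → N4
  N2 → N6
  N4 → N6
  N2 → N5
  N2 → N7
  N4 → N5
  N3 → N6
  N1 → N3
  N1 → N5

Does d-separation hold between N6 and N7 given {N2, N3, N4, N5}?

Yes — N6 and N7 are d-separated given {N2, N3, N4, N5}.

6 paths connect N6 and N7; each must be blocked for d-separation to hold:
Path 1: N6 ← N4 → N5 ← N2 → N7
  N4 is a fork here and N4 is conditioned on, so the path is blocked at N4.
Path 2: N6 ← N4 ← N3 ← N1 → N5 ← N2 → N7
  N4 is a chain here and N4 is conditioned on, so the path is blocked at N4.
Path 3: N6 ← N2 → N7
  N2 is a fork here and N2 is conditioned on, so the path is blocked at N2.
Path 4: N6 ← N5 ← N2 → N7
  N5 is a chain here and N5 is conditioned on, so the path is blocked at N5.
Path 5: N6 ← N3 → N4 → N5 ← N2 → N7
  N3 is a fork here and N3 is conditioned on, so the path is blocked at N3.
Path 6: N6 ← N3 ← N1 → N5 ← N2 → N7
  N3 is a chain here and N3 is conditioned on, so the path is blocked at N3.
Every path is blocked, so N6 and N7 are d-separated given {N2, N3, N4, N5}.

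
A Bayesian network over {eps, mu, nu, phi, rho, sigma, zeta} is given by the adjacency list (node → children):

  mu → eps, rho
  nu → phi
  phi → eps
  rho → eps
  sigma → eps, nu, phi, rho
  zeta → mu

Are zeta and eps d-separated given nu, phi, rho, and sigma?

No

Enumerating the 5 paths from zeta to eps and testing each for blocking by {nu, phi, rho, sigma}:
Path 1: zeta → mu → rho ← sigma → nu → phi → eps
  sigma is a fork here and sigma is conditioned on, so the path is blocked at sigma.
Path 2: zeta → mu → rho ← sigma → phi → eps
  sigma is a fork here and sigma is conditioned on, so the path is blocked at sigma.
Path 3: zeta → mu → rho ← sigma → eps
  sigma is a fork here and sigma is conditioned on, so the path is blocked at sigma.
Path 4: zeta → mu → rho → eps
  rho is a chain here and rho is conditioned on, so the path is blocked at rho.
Path 5: zeta → mu → eps
  mu is a chain and mu is not conditioned on — no node blocks this path, so it is active.
Because an active path exists, zeta and eps are not d-separated.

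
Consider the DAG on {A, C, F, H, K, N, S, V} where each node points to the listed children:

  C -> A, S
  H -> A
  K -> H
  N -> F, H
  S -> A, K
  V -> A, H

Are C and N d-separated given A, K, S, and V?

No

6 paths connect C and N; each must be blocked for d-separation to hold:
Path 1: C → S → K → H ← N
  S is a chain here and S is conditioned on, so the path is blocked at S.
Path 2: C → S → A ← V → H ← N
  S is a chain here and S is conditioned on, so the path is blocked at S.
Path 3: C → S → A ← H ← N
  S is a chain here and S is conditioned on, so the path is blocked at S.
Path 4: C → A ← V → H ← N
  V is a fork here and V is conditioned on, so the path is blocked at V.
Path 5: C → A ← S → K → H ← N
  S is a fork here and S is conditioned on, so the path is blocked at S.
Path 6: C → A ← H ← N
  A is a collider and A is conditioned on, which opens it; H is a chain and H is not conditioned on — no node blocks this path, so it is active.
Because an active path exists, C and N are not d-separated.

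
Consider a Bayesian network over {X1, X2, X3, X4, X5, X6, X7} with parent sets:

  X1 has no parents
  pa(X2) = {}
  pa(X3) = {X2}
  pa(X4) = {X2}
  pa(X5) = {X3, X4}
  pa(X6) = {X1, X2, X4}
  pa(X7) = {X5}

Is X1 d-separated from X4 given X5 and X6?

No

Enumerating the 3 paths from X1 to X4 and testing each for blocking by {X5, X6}:
Path 1: X1 → X6 ← X4
  X6 is a collider and X6 is conditioned on, which opens it — no node blocks this path, so it is active.
Path 2: X1 → X6 ← X2 → X4
  X6 is a collider and X6 is conditioned on, which opens it; X2 is a fork and X2 is not conditioned on — no node blocks this path, so it is active.
Path 3: X1 → X6 ← X2 → X3 → X5 ← X4
  X6 is a collider and X6 is conditioned on, which opens it; X2 is a fork and X2 is not conditioned on; X3 is a chain and X3 is not conditioned on; X5 is a collider and X5 is conditioned on, which opens it — no node blocks this path, so it is active.
At least one path is unblocked, so d-separation fails.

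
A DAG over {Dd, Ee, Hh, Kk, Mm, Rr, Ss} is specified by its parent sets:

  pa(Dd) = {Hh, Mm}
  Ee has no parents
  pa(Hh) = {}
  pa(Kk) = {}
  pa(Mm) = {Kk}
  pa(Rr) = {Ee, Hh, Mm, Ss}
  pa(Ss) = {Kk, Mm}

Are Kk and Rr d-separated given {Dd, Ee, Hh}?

No

We examine all 6 paths between Kk and Rr:
  1. Kk → Ss ← Mm → Rr — Ss:collider[blocks]; Mm:fork[open] ⇒ blocked
  2. Kk → Ss ← Mm → Dd ← Hh → Rr — Ss:collider[blocks]; Mm:fork[open]; Dd:collider[open]; Hh:fork[blocks] ⇒ blocked
  3. Kk → Ss → Rr — Ss:chain[open] ⇒ active
  4. Kk → Mm → Ss → Rr — Mm:chain[open]; Ss:chain[open] ⇒ active
  5. Kk → Mm → Rr — Mm:chain[open] ⇒ active
  6. Kk → Mm → Dd ← Hh → Rr — Mm:chain[open]; Dd:collider[open]; Hh:fork[blocks] ⇒ blocked
Because an active path exists, Kk and Rr are not d-separated.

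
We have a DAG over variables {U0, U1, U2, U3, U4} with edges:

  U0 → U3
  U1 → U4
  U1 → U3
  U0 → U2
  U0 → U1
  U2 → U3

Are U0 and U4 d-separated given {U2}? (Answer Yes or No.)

No — U0 and U4 are not d-separated given {U2}.

Enumerating the 3 paths from U0 to U4 and testing each for blocking by {U2}:
Path 1: U0 → U2 → U3 ← U1 → U4
  U2 is a chain here and U2 is conditioned on, so the path is blocked at U2.
Path 2: U0 → U1 → U4
  U1 is a chain and U1 is not conditioned on — no node blocks this path, so it is active.
Path 3: U0 → U3 ← U1 → U4
  U3 is a collider here and neither U3 nor any of its descendants is conditioned on, so the collider stays closed — the path is blocked at U3.
At least one path is unblocked, so d-separation fails.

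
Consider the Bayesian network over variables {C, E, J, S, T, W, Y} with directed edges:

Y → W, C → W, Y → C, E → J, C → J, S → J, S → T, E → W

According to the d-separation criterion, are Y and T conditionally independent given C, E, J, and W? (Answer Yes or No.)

There are 4 undirected paths between Y and T; checking each against the conditioning set {C, E, J, W}:
  1. Y → C → J ← S → T — C:chain[blocks]; J:collider[open]; S:fork[open] ⇒ blocked
  2. Y → C → W ← E → J ← S → T — C:chain[blocks]; W:collider[open]; E:fork[blocks]; J:collider[open]; S:fork[open] ⇒ blocked
  3. Y → W ← E → J ← S → T — W:collider[open]; E:fork[blocks]; J:collider[open]; S:fork[open] ⇒ blocked
  4. Y → W ← C → J ← S → T — W:collider[open]; C:fork[blocks]; J:collider[open]; S:fork[open] ⇒ blocked
Every path is blocked, so Y and T are d-separated given {C, E, J, W}.

Yes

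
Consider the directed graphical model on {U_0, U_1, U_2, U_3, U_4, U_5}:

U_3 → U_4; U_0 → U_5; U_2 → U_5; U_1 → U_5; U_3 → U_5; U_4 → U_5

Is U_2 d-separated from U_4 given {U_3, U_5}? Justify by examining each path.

No

2 paths connect U_2 and U_4; each must be blocked for d-separation to hold:
Path 1: U_2 → U_5 ← U_3 → U_4
  U_3 is a fork here and U_3 is conditioned on, so the path is blocked at U_3.
Path 2: U_2 → U_5 ← U_4
  U_5 is a collider and U_5 is conditioned on, which opens it — no node blocks this path, so it is active.
Because an active path exists, U_2 and U_4 are not d-separated.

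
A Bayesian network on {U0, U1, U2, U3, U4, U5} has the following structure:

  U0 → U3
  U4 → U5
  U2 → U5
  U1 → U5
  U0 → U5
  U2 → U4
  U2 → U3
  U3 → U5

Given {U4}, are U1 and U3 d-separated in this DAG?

Yes — U1 and U3 are d-separated given {U4}.

We examine all 4 paths between U1 and U3:
Path 1: U1 → U5 ← U3
  U5 is a collider here and neither U5 nor any of its descendants is conditioned on, so the collider stays closed — the path is blocked at U5.
Path 2: U1 → U5 ← U2 → U3
  U5 is a collider here and neither U5 nor any of its descendants is conditioned on, so the collider stays closed — the path is blocked at U5.
Path 3: U1 → U5 ← U4 ← U2 → U3
  U5 is a collider here and neither U5 nor any of its descendants is conditioned on, so the collider stays closed — the path is blocked at U5.
Path 4: U1 → U5 ← U0 → U3
  U5 is a collider here and neither U5 nor any of its descendants is conditioned on, so the collider stays closed — the path is blocked at U5.
All paths are blocked; U1 ⊥ U3 | {U4} holds.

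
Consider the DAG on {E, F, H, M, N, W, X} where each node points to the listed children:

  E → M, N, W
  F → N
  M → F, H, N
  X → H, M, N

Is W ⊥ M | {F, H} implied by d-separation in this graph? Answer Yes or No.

No — W and M are not d-separated given {F, H}.

We examine all 5 paths between W and M:
  1. W ← E → N ← X → H ← M — E:fork[open]; N:collider[blocks]; X:fork[open]; H:collider[open] ⇒ blocked
  2. W ← E → N ← X → M — E:fork[open]; N:collider[blocks]; X:fork[open] ⇒ blocked
  3. W ← E → N ← F ← M — E:fork[open]; N:collider[blocks]; F:chain[blocks] ⇒ blocked
  4. W ← E → N ← M — E:fork[open]; N:collider[blocks] ⇒ blocked
  5. W ← E → M — E:fork[open] ⇒ active
Since the path W ← E → M is active, W and M are not d-separated given {F, H}.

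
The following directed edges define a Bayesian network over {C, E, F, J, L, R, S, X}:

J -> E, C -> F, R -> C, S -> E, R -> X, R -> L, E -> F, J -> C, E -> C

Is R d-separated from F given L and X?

No

We examine all 3 paths between R and F:
  1. R → C ← E → F — C:collider[blocks]; E:fork[open] ⇒ blocked
  2. R → C ← J → E → F — C:collider[blocks]; J:fork[open]; E:chain[open] ⇒ blocked
  3. R → C → F — C:chain[open] ⇒ active
At least one path is unblocked, so d-separation fails.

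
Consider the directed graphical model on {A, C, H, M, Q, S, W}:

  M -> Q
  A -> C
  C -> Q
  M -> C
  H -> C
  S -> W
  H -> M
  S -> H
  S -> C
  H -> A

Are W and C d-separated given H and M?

No

We examine all 5 paths between W and C:
  1. W ← S → C — S:fork[open] ⇒ active
  2. W ← S → H → M → Q ← C — S:fork[open]; H:chain[blocks]; M:chain[blocks]; Q:collider[blocks] ⇒ blocked
  3. W ← S → H → M → C — S:fork[open]; H:chain[blocks]; M:chain[blocks] ⇒ blocked
  4. W ← S → H → A → C — S:fork[open]; H:chain[blocks]; A:chain[open] ⇒ blocked
  5. W ← S → H → C — S:fork[open]; H:chain[blocks] ⇒ blocked
Since the path W ← S → C is active, W and C are not d-separated given {H, M}.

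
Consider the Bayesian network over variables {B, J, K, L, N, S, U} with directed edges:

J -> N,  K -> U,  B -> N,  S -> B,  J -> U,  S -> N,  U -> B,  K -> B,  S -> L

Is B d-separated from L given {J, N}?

4 paths connect B and L; each must be blocked for d-separation to hold:
  1. B ← U ← J → N ← S → L — U:chain[open]; J:fork[blocks]; N:collider[open]; S:fork[open] ⇒ blocked
  2. B ← S → L — S:fork[open] ⇒ active
  3. B ← K → U ← J → N ← S → L — K:fork[open]; U:collider[open]; J:fork[blocks]; N:collider[open]; S:fork[open] ⇒ blocked
  4. B → N ← S → L — N:collider[open]; S:fork[open] ⇒ active
At least one path is unblocked, so d-separation fails.

No — B and L are not d-separated given {J, N}.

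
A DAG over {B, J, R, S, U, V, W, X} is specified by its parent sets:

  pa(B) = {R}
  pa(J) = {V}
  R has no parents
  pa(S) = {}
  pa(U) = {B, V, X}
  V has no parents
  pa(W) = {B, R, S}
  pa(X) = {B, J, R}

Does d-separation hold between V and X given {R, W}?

There are 5 undirected paths between V and X; checking each against the conditioning set {R, W}:
Path 1: V → U ← X
  U is a collider here and neither U nor any of its descendants is conditioned on, so the collider stays closed — the path is blocked at U.
Path 2: V → U ← B → X
  U is a collider here and neither U nor any of its descendants is conditioned on, so the collider stays closed — the path is blocked at U.
Path 3: V → U ← B → W ← R → X
  U is a collider here and neither U nor any of its descendants is conditioned on, so the collider stays closed — the path is blocked at U.
Path 4: V → U ← B ← R → X
  U is a collider here and neither U nor any of its descendants is conditioned on, so the collider stays closed — the path is blocked at U.
Path 5: V → J → X
  J is a chain and J is not conditioned on — no node blocks this path, so it is active.
Since the path V → J → X is active, V and X are not d-separated given {R, W}.

No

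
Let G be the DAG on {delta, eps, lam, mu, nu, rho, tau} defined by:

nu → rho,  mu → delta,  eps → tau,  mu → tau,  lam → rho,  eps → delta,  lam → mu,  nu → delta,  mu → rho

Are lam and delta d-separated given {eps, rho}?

Enumerating the 6 paths from lam to delta and testing each for blocking by {eps, rho}:
Path 1: lam → rho ← nu → delta
  rho is a collider and rho is conditioned on, which opens it; nu is a fork and nu is not conditioned on — no node blocks this path, so it is active.
Path 2: lam → rho ← mu → tau ← eps → delta
  tau is a collider here and neither tau nor any of its descendants is conditioned on, so the collider stays closed — the path is blocked at tau.
Path 3: lam → rho ← mu → delta
  rho is a collider and rho is conditioned on, which opens it; mu is a fork and mu is not conditioned on — no node blocks this path, so it is active.
Path 4: lam → mu → rho ← nu → delta
  mu is a chain and mu is not conditioned on; rho is a collider and rho is conditioned on, which opens it; nu is a fork and nu is not conditioned on — no node blocks this path, so it is active.
Path 5: lam → mu → tau ← eps → delta
  tau is a collider here and neither tau nor any of its descendants is conditioned on, so the collider stays closed — the path is blocked at tau.
Path 6: lam → mu → delta
  mu is a chain and mu is not conditioned on — no node blocks this path, so it is active.
At least one path is unblocked, so d-separation fails.

No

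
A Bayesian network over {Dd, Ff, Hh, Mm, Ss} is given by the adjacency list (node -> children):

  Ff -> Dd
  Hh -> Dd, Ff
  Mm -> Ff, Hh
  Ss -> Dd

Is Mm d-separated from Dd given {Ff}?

There are 4 undirected paths between Mm and Dd; checking each against the conditioning set {Ff}:
Path 1: Mm → Ff ← Hh → Dd
  Ff is a collider and Ff is conditioned on, which opens it; Hh is a fork and Hh is not conditioned on — no node blocks this path, so it is active.
Path 2: Mm → Ff → Dd
  Ff is a chain here and Ff is conditioned on, so the path is blocked at Ff.
Path 3: Mm → Hh → Ff → Dd
  Ff is a chain here and Ff is conditioned on, so the path is blocked at Ff.
Path 4: Mm → Hh → Dd
  Hh is a chain and Hh is not conditioned on — no node blocks this path, so it is active.
Because an active path exists, Mm and Dd are not d-separated.

No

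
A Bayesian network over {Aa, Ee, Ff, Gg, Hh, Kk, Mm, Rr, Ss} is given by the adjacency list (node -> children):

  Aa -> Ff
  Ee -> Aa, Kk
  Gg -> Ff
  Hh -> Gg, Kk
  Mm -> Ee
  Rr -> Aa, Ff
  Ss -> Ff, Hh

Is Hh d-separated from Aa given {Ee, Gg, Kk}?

We examine all 5 paths between Hh and Aa:
Path 1: Hh → Kk ← Ee → Aa
  Ee is a fork here and Ee is conditioned on, so the path is blocked at Ee.
Path 2: Hh ← Ss → Ff ← Aa
  Ff is a collider here and neither Ff nor any of its descendants is conditioned on, so the collider stays closed — the path is blocked at Ff.
Path 3: Hh ← Ss → Ff ← Rr → Aa
  Ff is a collider here and neither Ff nor any of its descendants is conditioned on, so the collider stays closed — the path is blocked at Ff.
Path 4: Hh → Gg → Ff ← Aa
  Gg is a chain here and Gg is conditioned on, so the path is blocked at Gg.
Path 5: Hh → Gg → Ff ← Rr → Aa
  Gg is a chain here and Gg is conditioned on, so the path is blocked at Gg.
Since every path is blocked, d-separation holds.

Yes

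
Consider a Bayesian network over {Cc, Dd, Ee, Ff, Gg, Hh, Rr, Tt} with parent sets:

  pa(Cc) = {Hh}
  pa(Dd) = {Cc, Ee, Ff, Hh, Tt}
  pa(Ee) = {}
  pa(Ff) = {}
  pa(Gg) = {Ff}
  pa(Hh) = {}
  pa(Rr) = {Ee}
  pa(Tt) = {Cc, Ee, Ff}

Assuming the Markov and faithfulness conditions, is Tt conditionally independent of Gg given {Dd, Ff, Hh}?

5 paths connect Tt and Gg; each must be blocked for d-separation to hold:
  1. Tt ← Ee → Dd ← Ff → Gg — Ee:fork[open]; Dd:collider[open]; Ff:fork[blocks] ⇒ blocked
  2. Tt ← Ff → Gg — Ff:fork[blocks] ⇒ blocked
  3. Tt → Dd ← Ff → Gg — Dd:collider[open]; Ff:fork[blocks] ⇒ blocked
  4. Tt ← Cc → Dd ← Ff → Gg — Cc:fork[open]; Dd:collider[open]; Ff:fork[blocks] ⇒ blocked
  5. Tt ← Cc ← Hh → Dd ← Ff → Gg — Cc:chain[open]; Hh:fork[blocks]; Dd:collider[open]; Ff:fork[blocks] ⇒ blocked
Since every path is blocked, d-separation holds.

Yes — Tt and Gg are d-separated given {Dd, Ff, Hh}.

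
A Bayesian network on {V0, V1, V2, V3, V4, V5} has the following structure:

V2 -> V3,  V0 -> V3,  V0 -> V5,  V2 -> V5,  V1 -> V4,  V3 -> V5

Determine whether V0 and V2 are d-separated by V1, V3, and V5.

There are 4 undirected paths between V0 and V2; checking each against the conditioning set {V1, V3, V5}:
Path 1: V0 → V5 ← V3 ← V2
  V3 is a chain here and V3 is conditioned on, so the path is blocked at V3.
Path 2: V0 → V5 ← V2
  V5 is a collider and V5 is conditioned on, which opens it — no node blocks this path, so it is active.
Path 3: V0 → V3 → V5 ← V2
  V3 is a chain here and V3 is conditioned on, so the path is blocked at V3.
Path 4: V0 → V3 ← V2
  V3 is a collider and V3 is conditioned on, which opens it — no node blocks this path, so it is active.
Since the path V0 → V5 ← V2 is active, V0 and V2 are not d-separated given {V1, V3, V5}.

No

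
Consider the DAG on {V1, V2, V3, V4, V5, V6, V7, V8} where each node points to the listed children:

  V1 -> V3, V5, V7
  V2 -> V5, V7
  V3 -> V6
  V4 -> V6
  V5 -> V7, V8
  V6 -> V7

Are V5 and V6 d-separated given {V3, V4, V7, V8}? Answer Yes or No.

No

There are 6 undirected paths between V5 and V6; checking each against the conditioning set {V3, V4, V7, V8}:
Path 1: V5 ← V1 → V7 ← V6
  V1 is a fork and V1 is not conditioned on; V7 is a collider and V7 is conditioned on, which opens it — no node blocks this path, so it is active.
Path 2: V5 ← V1 → V3 → V6
  V3 is a chain here and V3 is conditioned on, so the path is blocked at V3.
Path 3: V5 ← V2 → V7 ← V1 → V3 → V6
  V3 is a chain here and V3 is conditioned on, so the path is blocked at V3.
Path 4: V5 ← V2 → V7 ← V6
  V2 is a fork and V2 is not conditioned on; V7 is a collider and V7 is conditioned on, which opens it — no node blocks this path, so it is active.
Path 5: V5 → V7 ← V1 → V3 → V6
  V3 is a chain here and V3 is conditioned on, so the path is blocked at V3.
Path 6: V5 → V7 ← V6
  V7 is a collider and V7 is conditioned on, which opens it — no node blocks this path, so it is active.
Since the path V5 ← V1 → V7 ← V6 is active, V5 and V6 are not d-separated given {V3, V4, V7, V8}.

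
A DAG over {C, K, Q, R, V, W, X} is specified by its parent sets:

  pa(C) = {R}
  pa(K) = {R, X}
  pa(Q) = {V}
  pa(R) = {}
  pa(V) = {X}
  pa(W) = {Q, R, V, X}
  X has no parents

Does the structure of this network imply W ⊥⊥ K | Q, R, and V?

Enumerating the 4 paths from W to K and testing each for blocking by {Q, R, V}:
  1. W ← R → K — R:fork[blocks] ⇒ blocked
  2. W ← X → K — X:fork[open] ⇒ active
  3. W ← V ← X → K — V:chain[blocks]; X:fork[open] ⇒ blocked
  4. W ← Q ← V ← X → K — Q:chain[blocks]; V:chain[blocks]; X:fork[open] ⇒ blocked
Because an active path exists, W and K are not d-separated.

No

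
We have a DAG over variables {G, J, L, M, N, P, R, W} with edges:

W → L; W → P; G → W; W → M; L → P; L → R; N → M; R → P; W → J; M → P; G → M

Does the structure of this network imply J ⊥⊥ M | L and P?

No

5 paths connect J and M; each must be blocked for d-separation to hold:
Path 1: J ← W → L → P ← M
  L is a chain here and L is conditioned on, so the path is blocked at L.
Path 2: J ← W → L → R → P ← M
  L is a chain here and L is conditioned on, so the path is blocked at L.
Path 3: J ← W → P ← M
  W is a fork and W is not conditioned on; P is a collider and P is conditioned on, which opens it — no node blocks this path, so it is active.
Path 4: J ← W → M
  W is a fork and W is not conditioned on — no node blocks this path, so it is active.
Path 5: J ← W ← G → M
  W is a chain and W is not conditioned on; G is a fork and G is not conditioned on — no node blocks this path, so it is active.
Since the path J ← W → P ← M is active, J and M are not d-separated given {L, P}.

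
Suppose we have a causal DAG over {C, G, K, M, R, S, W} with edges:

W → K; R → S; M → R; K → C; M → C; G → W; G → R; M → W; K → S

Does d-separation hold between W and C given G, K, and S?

There are 6 undirected paths between W and C; checking each against the conditioning set {G, K, S}:
Path 1: W → K → C
  K is a chain here and K is conditioned on, so the path is blocked at K.
Path 2: W → K → S ← R ← M → C
  K is a chain here and K is conditioned on, so the path is blocked at K.
Path 3: W ← G → R → S ← K → C
  G is a fork here and G is conditioned on, so the path is blocked at G.
Path 4: W ← G → R ← M → C
  G is a fork here and G is conditioned on, so the path is blocked at G.
Path 5: W ← M → C
  M is a fork and M is not conditioned on — no node blocks this path, so it is active.
Path 6: W ← M → R → S ← K → C
  K is a fork here and K is conditioned on, so the path is blocked at K.
Because an active path exists, W and C are not d-separated.

No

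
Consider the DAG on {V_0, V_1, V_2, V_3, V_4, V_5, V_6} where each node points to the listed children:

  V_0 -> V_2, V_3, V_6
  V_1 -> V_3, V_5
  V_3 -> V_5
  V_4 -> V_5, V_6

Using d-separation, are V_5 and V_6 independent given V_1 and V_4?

No

Enumerating the 3 paths from V_5 to V_6 and testing each for blocking by {V_1, V_4}:
Path 1: V_5 ← V_3 ← V_0 → V_6
  V_3 is a chain and V_3 is not conditioned on; V_0 is a fork and V_0 is not conditioned on — no node blocks this path, so it is active.
Path 2: V_5 ← V_4 → V_6
  V_4 is a fork here and V_4 is conditioned on, so the path is blocked at V_4.
Path 3: V_5 ← V_1 → V_3 ← V_0 → V_6
  V_1 is a fork here and V_1 is conditioned on, so the path is blocked at V_1.
At least one path is unblocked, so d-separation fails.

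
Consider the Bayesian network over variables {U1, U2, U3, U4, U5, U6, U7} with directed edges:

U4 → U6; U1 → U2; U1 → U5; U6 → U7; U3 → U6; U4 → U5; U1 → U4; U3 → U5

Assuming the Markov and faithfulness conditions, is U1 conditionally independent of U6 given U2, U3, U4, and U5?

We examine all 4 paths between U1 and U6:
  1. U1 → U5 ← U3 → U6 — U5:collider[open]; U3:fork[blocks] ⇒ blocked
  2. U1 → U5 ← U4 → U6 — U5:collider[open]; U4:fork[blocks] ⇒ blocked
  3. U1 → U4 → U5 ← U3 → U6 — U4:chain[blocks]; U5:collider[open]; U3:fork[blocks] ⇒ blocked
  4. U1 → U4 → U6 — U4:chain[blocks] ⇒ blocked
All paths are blocked; U1 ⊥ U6 | {U2, U3, U4, U5} holds.

Yes — U1 and U6 are d-separated given {U2, U3, U4, U5}.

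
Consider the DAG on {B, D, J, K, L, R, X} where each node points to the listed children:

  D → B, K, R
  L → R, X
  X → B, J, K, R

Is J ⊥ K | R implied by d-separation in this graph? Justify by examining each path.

No

There are 4 undirected paths between J and K; checking each against the conditioning set {R}:
Path 1: J ← X → B ← D → K
  B is a collider here and neither B nor any of its descendants is conditioned on, so the collider stays closed — the path is blocked at B.
Path 2: J ← X → K
  X is a fork and X is not conditioned on — no node blocks this path, so it is active.
Path 3: J ← X → R ← D → K
  X is a fork and X is not conditioned on; R is a collider and R is conditioned on, which opens it; D is a fork and D is not conditioned on — no node blocks this path, so it is active.
Path 4: J ← X ← L → R ← D → K
  X is a chain and X is not conditioned on; L is a fork and L is not conditioned on; R is a collider and R is conditioned on, which opens it; D is a fork and D is not conditioned on — no node blocks this path, so it is active.
Because an active path exists, J and K are not d-separated.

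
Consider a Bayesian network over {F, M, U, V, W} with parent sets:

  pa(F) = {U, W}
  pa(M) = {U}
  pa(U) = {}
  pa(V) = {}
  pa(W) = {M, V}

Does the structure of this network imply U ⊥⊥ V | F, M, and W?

2 paths connect U and V; each must be blocked for d-separation to hold:
  1. U → F ← W ← V — F:collider[open]; W:chain[blocks] ⇒ blocked
  2. U → M → W ← V — M:chain[blocks]; W:collider[open] ⇒ blocked
Since every path is blocked, d-separation holds.

Yes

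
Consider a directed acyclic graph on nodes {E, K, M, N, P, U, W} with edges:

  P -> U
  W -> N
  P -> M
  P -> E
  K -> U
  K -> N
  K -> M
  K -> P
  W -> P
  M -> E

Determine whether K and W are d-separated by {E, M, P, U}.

No — K and W are not d-separated given {E, M, P, U}.

5 paths connect K and W; each must be blocked for d-separation to hold:
Path 1: K → N ← W
  N is a collider here and neither N nor any of its descendants is conditioned on, so the collider stays closed — the path is blocked at N.
Path 2: K → U ← P ← W
  P is a chain here and P is conditioned on, so the path is blocked at P.
Path 3: K → M ← P ← W
  P is a chain here and P is conditioned on, so the path is blocked at P.
Path 4: K → M → E ← P ← W
  M is a chain here and M is conditioned on, so the path is blocked at M.
Path 5: K → P ← W
  P is a collider and P is conditioned on, which opens it — no node blocks this path, so it is active.
Since the path K → P ← W is active, K and W are not d-separated given {E, M, P, U}.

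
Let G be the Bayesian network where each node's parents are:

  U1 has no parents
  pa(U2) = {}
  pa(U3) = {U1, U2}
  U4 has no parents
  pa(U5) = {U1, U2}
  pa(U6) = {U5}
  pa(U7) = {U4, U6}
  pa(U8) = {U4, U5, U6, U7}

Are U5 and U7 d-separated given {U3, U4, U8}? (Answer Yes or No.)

There are 6 undirected paths between U5 and U7; checking each against the conditioning set {U3, U4, U8}:
  1. U5 → U6 → U8 ← U4 → U7 — U6:chain[open]; U8:collider[open]; U4:fork[blocks] ⇒ blocked
  2. U5 → U6 → U8 ← U7 — U6:chain[open]; U8:collider[open] ⇒ active
  3. U5 → U6 → U7 — U6:chain[open] ⇒ active
  4. U5 → U8 ← U6 → U7 — U8:collider[open]; U6:fork[open] ⇒ active
  5. U5 → U8 ← U4 → U7 — U8:collider[open]; U4:fork[blocks] ⇒ blocked
  6. U5 → U8 ← U7 — U8:collider[open] ⇒ active
At least one path is unblocked, so d-separation fails.

No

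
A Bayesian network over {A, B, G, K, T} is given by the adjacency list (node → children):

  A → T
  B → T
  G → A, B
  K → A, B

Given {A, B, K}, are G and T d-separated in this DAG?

Yes — G and T are d-separated given {A, B, K}.

There are 4 undirected paths between G and T; checking each against the conditioning set {A, B, K}:
Path 1: G → A ← K → B → T
  K is a fork here and K is conditioned on, so the path is blocked at K.
Path 2: G → A → T
  A is a chain here and A is conditioned on, so the path is blocked at A.
Path 3: G → B ← K → A → T
  K is a fork here and K is conditioned on, so the path is blocked at K.
Path 4: G → B → T
  B is a chain here and B is conditioned on, so the path is blocked at B.
Since every path is blocked, d-separation holds.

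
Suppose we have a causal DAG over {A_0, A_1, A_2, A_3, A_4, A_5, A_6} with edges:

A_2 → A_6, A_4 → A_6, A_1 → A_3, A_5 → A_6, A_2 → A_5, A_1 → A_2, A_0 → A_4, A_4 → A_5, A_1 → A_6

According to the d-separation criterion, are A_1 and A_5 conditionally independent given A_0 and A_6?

No — A_1 and A_5 are not d-separated given {A_0, A_6}.

There are 6 undirected paths between A_1 and A_5; checking each against the conditioning set {A_0, A_6}:
Path 1: A_1 → A_2 → A_5
  A_2 is a chain and A_2 is not conditioned on — no node blocks this path, so it is active.
Path 2: A_1 → A_2 → A_6 ← A_5
  A_2 is a chain and A_2 is not conditioned on; A_6 is a collider and A_6 is conditioned on, which opens it — no node blocks this path, so it is active.
Path 3: A_1 → A_2 → A_6 ← A_4 → A_5
  A_2 is a chain and A_2 is not conditioned on; A_6 is a collider and A_6 is conditioned on, which opens it; A_4 is a fork and A_4 is not conditioned on — no node blocks this path, so it is active.
Path 4: A_1 → A_6 ← A_2 → A_5
  A_6 is a collider and A_6 is conditioned on, which opens it; A_2 is a fork and A_2 is not conditioned on — no node blocks this path, so it is active.
Path 5: A_1 → A_6 ← A_5
  A_6 is a collider and A_6 is conditioned on, which opens it — no node blocks this path, so it is active.
Path 6: A_1 → A_6 ← A_4 → A_5
  A_6 is a collider and A_6 is conditioned on, which opens it; A_4 is a fork and A_4 is not conditioned on — no node blocks this path, so it is active.
Since the path A_1 → A_2 → A_5 is active, A_1 and A_5 are not d-separated given {A_0, A_6}.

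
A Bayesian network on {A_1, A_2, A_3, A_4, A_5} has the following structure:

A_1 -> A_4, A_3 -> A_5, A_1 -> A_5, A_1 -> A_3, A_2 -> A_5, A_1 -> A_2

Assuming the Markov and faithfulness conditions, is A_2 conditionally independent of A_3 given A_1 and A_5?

There are 4 undirected paths between A_2 and A_3; checking each against the conditioning set {A_1, A_5}:
Path 1: A_2 → A_5 ← A_3
  A_5 is a collider and A_5 is conditioned on, which opens it — no node blocks this path, so it is active.
Path 2: A_2 → A_5 ← A_1 → A_3
  A_1 is a fork here and A_1 is conditioned on, so the path is blocked at A_1.
Path 3: A_2 ← A_1 → A_5 ← A_3
  A_1 is a fork here and A_1 is conditioned on, so the path is blocked at A_1.
Path 4: A_2 ← A_1 → A_3
  A_1 is a fork here and A_1 is conditioned on, so the path is blocked at A_1.
At least one path is unblocked, so d-separation fails.

No — A_2 and A_3 are not d-separated given {A_1, A_5}.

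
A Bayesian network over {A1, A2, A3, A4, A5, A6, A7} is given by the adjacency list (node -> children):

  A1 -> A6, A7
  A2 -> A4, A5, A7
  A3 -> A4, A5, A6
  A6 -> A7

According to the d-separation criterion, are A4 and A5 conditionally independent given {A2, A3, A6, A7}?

Enumerating the 6 paths from A4 to A5 and testing each for blocking by {A2, A3, A6, A7}:
Path 1: A4 ← A3 → A6 → A7 ← A2 → A5
  A3 is a fork here and A3 is conditioned on, so the path is blocked at A3.
Path 2: A4 ← A3 → A6 ← A1 → A7 ← A2 → A5
  A3 is a fork here and A3 is conditioned on, so the path is blocked at A3.
Path 3: A4 ← A3 → A5
  A3 is a fork here and A3 is conditioned on, so the path is blocked at A3.
Path 4: A4 ← A2 → A7 ← A6 ← A3 → A5
  A2 is a fork here and A2 is conditioned on, so the path is blocked at A2.
Path 5: A4 ← A2 → A7 ← A1 → A6 ← A3 → A5
  A2 is a fork here and A2 is conditioned on, so the path is blocked at A2.
Path 6: A4 ← A2 → A5
  A2 is a fork here and A2 is conditioned on, so the path is blocked at A2.
All paths are blocked; A4 ⊥ A5 | {A2, A3, A6, A7} holds.

Yes — A4 and A5 are d-separated given {A2, A3, A6, A7}.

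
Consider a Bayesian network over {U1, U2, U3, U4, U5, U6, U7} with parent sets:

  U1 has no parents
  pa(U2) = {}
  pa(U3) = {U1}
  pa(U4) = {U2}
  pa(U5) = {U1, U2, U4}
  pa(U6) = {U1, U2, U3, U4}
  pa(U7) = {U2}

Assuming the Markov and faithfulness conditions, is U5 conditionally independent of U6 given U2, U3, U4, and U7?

6 paths connect U5 and U6; each must be blocked for d-separation to hold:
Path 1: U5 ← U2 → U4 → U6
  U2 is a fork here and U2 is conditioned on, so the path is blocked at U2.
Path 2: U5 ← U2 → U6
  U2 is a fork here and U2 is conditioned on, so the path is blocked at U2.
Path 3: U5 ← U4 ← U2 → U6
  U4 is a chain here and U4 is conditioned on, so the path is blocked at U4.
Path 4: U5 ← U4 → U6
  U4 is a fork here and U4 is conditioned on, so the path is blocked at U4.
Path 5: U5 ← U1 → U3 → U6
  U3 is a chain here and U3 is conditioned on, so the path is blocked at U3.
Path 6: U5 ← U1 → U6
  U1 is a fork and U1 is not conditioned on — no node blocks this path, so it is active.
At least one path is unblocked, so d-separation fails.

No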